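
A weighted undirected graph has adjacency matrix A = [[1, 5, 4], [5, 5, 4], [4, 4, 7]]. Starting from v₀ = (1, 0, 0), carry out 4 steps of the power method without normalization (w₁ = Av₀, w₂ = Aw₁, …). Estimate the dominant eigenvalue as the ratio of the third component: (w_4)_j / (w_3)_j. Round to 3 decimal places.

w1 = Av₀ = (1·1 + 5·0 + 4·0; 5·1 + 5·0 + 4·0; 4·1 + 4·0 + 7·0) = (1, 5, 4)
w2 = Aw1 = (1·1 + 5·5 + 4·4; 5·1 + 5·5 + 4·4; 4·1 + 4·5 + 7·4) = (42, 46, 52)
w3 = Aw2 = (480, 648, 716)
w4 = Aw3 = (6584, 8504, 9524)
Ratio at component: 9524 / 716 = 13.302

λ ≈ 13.302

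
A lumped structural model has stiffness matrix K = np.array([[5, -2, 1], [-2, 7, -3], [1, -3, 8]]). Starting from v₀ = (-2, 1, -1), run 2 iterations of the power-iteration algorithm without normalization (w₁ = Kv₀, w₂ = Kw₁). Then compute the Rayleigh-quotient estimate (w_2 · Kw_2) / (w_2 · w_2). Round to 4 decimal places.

w1 = Kv₀ = (-13, 14, -13)
w2 = Kw1 = (-106, 163, -159)
Kw2 = (-1015, 1830, -1867)
w2·Kw2 = (-106)·(-1015) + 163·1830 + (-159)·(-1867) = 702733; w2·w2 = (-106)·(-106) + 163·163 + (-159)·(-159) = 63086
λ ≈ 702733/63086 = 11.1393

λ ≈ 11.1393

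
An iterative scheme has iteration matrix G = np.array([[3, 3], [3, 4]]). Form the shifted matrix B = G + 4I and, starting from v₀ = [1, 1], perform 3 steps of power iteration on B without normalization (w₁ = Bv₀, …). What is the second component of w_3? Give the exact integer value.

B = G + 4I has rows (7, 3); (3, 8)
w1 = Bv₀ = (7·1 + 3·1; 3·1 + 8·1) = (10, 11)
w2 = Bw1 = (7·10 + 3·11; 3·10 + 8·11) = (103, 118)
w3 = Bw2 = (1075, 1253)
Requested component of w3: 1253

1253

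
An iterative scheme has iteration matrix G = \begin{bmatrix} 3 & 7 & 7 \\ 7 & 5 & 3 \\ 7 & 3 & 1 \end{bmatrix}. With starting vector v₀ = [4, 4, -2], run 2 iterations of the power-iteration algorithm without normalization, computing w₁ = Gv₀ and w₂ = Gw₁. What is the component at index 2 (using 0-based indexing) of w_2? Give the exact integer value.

346

w1 = Gv₀ = (3·4 + 7·4 + 7·(-2); 7·4 + 5·4 + 3·(-2); 7·4 + 3·4 + 1·(-2)) = (26, 42, 38)
w2 = Gw1 = (3·26 + 7·42 + 7·38; 7·26 + 5·42 + 3·38; 7·26 + 3·42 + 1·38) = (638, 506, 346)
The requested component of w2 is 346.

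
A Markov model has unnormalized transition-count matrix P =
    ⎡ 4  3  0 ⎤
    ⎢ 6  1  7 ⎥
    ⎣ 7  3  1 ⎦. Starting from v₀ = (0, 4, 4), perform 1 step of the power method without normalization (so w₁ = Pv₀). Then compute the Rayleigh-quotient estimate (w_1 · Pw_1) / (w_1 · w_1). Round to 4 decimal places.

λ ≈ 8.2697

w1 = Pv₀ = (4·0 + 3·4 + 0·4; 6·0 + 1·4 + 7·4; 7·0 + 3·4 + 1·4) = (12, 32, 16)
Pw1 = (144, 216, 196)
w1·Pw1 = 12·144 + 32·216 + 16·196 = 11776; w1·w1 = 12·12 + 32·32 + 16·16 = 1424
λ ≈ 11776/1424 = 8.2697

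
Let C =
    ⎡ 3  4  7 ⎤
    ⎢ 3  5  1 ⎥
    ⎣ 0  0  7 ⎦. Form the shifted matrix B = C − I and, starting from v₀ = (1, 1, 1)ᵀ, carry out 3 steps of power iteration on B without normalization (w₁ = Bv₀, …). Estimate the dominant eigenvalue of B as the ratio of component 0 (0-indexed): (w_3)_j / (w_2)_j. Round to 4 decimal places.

B = C − I has rows (2, 4, 7); (3, 4, 1); (0, 0, 6)
w1 = Bv₀ = (2·1 + 4·1 + 7·1; 3·1 + 4·1 + 1·1; 0·1 + 0·1 + 6·1) = (13, 8, 6)
w2 = Bw1 = (2·13 + 4·8 + 7·6; 3·13 + 4·8 + 1·6; 0·13 + 0·8 + 6·6) = (100, 77, 36)
w3 = Bw2 = (760, 644, 216)
Ratio: 760/100 = 7.6000

7.6000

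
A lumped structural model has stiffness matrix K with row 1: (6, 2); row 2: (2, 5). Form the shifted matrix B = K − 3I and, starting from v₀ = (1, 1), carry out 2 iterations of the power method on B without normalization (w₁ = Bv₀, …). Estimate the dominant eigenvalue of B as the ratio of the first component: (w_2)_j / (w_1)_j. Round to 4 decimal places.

B = K − 3I has rows (3, 2); (2, 2)
w1 = Bv₀ = (5, 4)
w2 = Bw1 = (23, 18)
Ratio: 23/5 = 4.6000

μ ≈ 4.6000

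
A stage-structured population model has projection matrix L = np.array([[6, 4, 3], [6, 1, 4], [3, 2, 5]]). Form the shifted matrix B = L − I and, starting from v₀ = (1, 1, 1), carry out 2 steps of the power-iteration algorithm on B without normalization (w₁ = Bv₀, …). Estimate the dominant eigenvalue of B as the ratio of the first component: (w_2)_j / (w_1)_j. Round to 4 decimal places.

10.5833

B = L − I has rows (5, 4, 3); (6, 0, 4); (3, 2, 4)
w1 = Bv₀ = (5·1 + 4·1 + 3·1; 6·1 + 0·1 + 4·1; 3·1 + 2·1 + 4·1) = (12, 10, 9)
w2 = Bw1 = (5·12 + 4·10 + 3·9; 6·12 + 0·10 + 4·9; 3·12 + 2·10 + 4·9) = (127, 108, 92)
Ratio: 127/12 = 10.5833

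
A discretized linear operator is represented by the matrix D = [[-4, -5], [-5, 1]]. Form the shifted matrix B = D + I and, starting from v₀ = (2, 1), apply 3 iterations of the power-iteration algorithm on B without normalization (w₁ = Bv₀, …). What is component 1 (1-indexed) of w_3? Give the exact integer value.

B = D + I has rows (-3, -5); (-5, 2)
w1 = Bv₀ = ((-3)·2 + (-5)·1; (-5)·2 + 2·1) = (-11, -8)
w2 = Bw1 = ((-3)·(-11) + (-5)·(-8); (-5)·(-11) + 2·(-8)) = (73, 39)
w3 = Bw2 = (-414, -287)
Requested component of w3: -414

-414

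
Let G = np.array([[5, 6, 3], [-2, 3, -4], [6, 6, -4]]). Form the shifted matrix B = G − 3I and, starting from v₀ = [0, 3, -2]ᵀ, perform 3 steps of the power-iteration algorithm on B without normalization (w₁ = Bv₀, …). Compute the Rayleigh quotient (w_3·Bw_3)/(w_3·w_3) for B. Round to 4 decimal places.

μ ≈ -6.7259

B = G − 3I has rows (2, 6, 3); (-2, 0, -4); (6, 6, -7)
w1 = Bv₀ = (2·0 + 6·3 + 3·(-2); (-2)·0 + 0·3 + (-4)·(-2); 6·0 + 6·3 + (-7)·(-2)) = (12, 8, 32)
w2 = Bw1 = (2·12 + 6·8 + 3·32; (-2)·12 + 0·8 + (-4)·32; 6·12 + 6·8 + (-7)·32) = (168, -152, -104)
w3 = Bw2 = (-888, 80, 824)
Bw3 = (1176, -1520, -10616)
w3·Bw3 = -9913472; w3·w3 = 1473920; μ ≈ -9913472/1473920 = -6.7259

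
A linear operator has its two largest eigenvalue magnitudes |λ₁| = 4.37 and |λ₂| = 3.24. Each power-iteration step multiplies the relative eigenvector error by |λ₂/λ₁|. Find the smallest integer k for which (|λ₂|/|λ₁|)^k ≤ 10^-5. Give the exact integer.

39

|λ₂/λ₁| = 3.24/4.37 = 0.74142
Need k ≥ ln(10^-5) / ln(0.74142) = -11.5129 / -0.2992 ≈ 38.480
Smallest integer k satisfying the bound: 39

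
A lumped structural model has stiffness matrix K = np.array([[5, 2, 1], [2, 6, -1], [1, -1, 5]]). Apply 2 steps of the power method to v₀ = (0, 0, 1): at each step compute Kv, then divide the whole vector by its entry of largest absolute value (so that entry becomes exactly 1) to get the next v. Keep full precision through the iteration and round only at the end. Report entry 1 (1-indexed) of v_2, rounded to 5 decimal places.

Kv0 = (1.000000, -1.000000, 5.000000); divide by 5.000000 → v1 = (0.200000, -0.200000, 1.000000)
Kv1 = (1.600000, -1.800000, 5.400000); divide by 5.400000 → v2 = (0.296296, -0.333333, 1.000000)
Requested entry of v2: 8/27 = 0.29630

0.29630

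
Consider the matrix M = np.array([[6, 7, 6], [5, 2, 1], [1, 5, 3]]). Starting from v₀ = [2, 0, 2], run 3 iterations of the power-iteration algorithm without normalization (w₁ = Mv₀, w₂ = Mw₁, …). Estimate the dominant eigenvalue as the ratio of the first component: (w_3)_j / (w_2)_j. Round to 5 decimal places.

w1 = Mv₀ = (6·2 + 7·0 + 6·2; 5·2 + 2·0 + 1·2; 1·2 + 5·0 + 3·2) = (24, 12, 8)
w2 = Mw1 = (6·24 + 7·12 + 6·8; 5·24 + 2·12 + 1·8; 1·24 + 5·12 + 3·8) = (276, 152, 108)
w3 = Mw2 = (3368, 1792, 1360)
Ratio at component: 3368 / 276 = 12.20290

λ ≈ 12.20290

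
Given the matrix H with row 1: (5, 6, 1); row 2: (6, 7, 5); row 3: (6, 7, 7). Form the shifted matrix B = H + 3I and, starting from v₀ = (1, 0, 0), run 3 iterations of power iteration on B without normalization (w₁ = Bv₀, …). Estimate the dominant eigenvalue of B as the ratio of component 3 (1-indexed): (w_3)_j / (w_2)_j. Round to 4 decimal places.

20.6800

B = H + 3I has rows (8, 6, 1); (6, 10, 5); (6, 7, 10)
w1 = Bv₀ = (8·1 + 6·0 + 1·0; 6·1 + 10·0 + 5·0; 6·1 + 7·0 + 10·0) = (8, 6, 6)
w2 = Bw1 = (8·8 + 6·6 + 1·6; 6·8 + 10·6 + 5·6; 6·8 + 7·6 + 10·6) = (106, 138, 150)
w3 = Bw2 = (1826, 2766, 3102)
Ratio: 3102/150 = 20.6800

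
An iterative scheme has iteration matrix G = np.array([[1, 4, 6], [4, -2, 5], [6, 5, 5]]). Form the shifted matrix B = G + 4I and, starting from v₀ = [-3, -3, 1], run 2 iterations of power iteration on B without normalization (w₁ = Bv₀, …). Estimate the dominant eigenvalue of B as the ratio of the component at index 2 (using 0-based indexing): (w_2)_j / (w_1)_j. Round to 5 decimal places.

B = G + 4I has rows (5, 4, 6); (4, 2, 5); (6, 5, 9)
w1 = Bv₀ = (-21, -13, -24)
w2 = Bw1 = (-301, -230, -407)
Ratio: -407/-24 = 16.95833

16.95833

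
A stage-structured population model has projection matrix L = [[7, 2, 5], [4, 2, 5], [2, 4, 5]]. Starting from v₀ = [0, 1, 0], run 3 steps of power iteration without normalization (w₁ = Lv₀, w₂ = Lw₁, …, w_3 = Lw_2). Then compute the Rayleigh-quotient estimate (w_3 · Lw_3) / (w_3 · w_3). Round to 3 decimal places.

w1 = Lv₀ = (7·0 + 2·1 + 5·0; 4·0 + 2·1 + 5·0; 2·0 + 4·1 + 5·0) = (2, 2, 4)
w2 = Lw1 = (7·2 + 2·2 + 5·4; 4·2 + 2·2 + 5·4; 2·2 + 4·2 + 5·4) = (38, 32, 32)
w3 = Lw2 = (490, 376, 364)
Lw3 = (6002, 4532, 4304)
w3·Lw3 = 490·6002 + 376·4532 + 364·4304 = 6211668; w3·w3 = 490·490 + 376·376 + 364·364 = 513972
λ ≈ 6211668/513972 = 12.086

λ ≈ 12.086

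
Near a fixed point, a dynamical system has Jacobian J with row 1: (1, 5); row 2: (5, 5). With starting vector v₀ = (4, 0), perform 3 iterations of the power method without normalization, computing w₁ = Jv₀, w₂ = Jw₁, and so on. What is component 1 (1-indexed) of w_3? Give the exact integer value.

w1 = Jv₀ = (1·4 + 5·0; 5·4 + 5·0) = (4, 20)
w2 = Jw1 = (1·4 + 5·20; 5·4 + 5·20) = (104, 120)
w3 = Jw2 = (704, 1120)
The requested component of w3 is 704.

704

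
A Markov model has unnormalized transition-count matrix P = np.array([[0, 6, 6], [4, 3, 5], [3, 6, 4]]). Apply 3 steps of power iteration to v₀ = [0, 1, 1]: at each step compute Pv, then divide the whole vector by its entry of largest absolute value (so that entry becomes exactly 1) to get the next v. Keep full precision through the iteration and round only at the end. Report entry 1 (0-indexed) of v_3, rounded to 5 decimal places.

Pv0 = (12.000000, 8.000000, 10.000000); divide by 12.000000 → v1 = (1.000000, 0.666667, 0.833333)
Pv1 = (9.000000, 10.166667, 10.333333); divide by 10.333333 → v2 = (0.870968, 0.983871, 1.000000)
Pv2 = (11.903226, 11.435484, 12.516129); divide by 12.516129 → v3 = (0.951031, 0.913660, 1.000000)
Requested entry of v3: 1418/1552 = 0.91366

0.91366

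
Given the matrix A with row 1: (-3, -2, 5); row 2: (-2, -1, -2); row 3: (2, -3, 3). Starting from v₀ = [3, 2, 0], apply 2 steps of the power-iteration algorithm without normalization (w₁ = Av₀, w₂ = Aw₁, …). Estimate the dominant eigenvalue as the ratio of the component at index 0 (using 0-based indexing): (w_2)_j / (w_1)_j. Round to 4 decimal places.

λ ≈ -4.2308

w1 = Av₀ = (-13, -8, 0)
w2 = Aw1 = (55, 34, -2)
Ratio at component: 55 / -13 = -4.2308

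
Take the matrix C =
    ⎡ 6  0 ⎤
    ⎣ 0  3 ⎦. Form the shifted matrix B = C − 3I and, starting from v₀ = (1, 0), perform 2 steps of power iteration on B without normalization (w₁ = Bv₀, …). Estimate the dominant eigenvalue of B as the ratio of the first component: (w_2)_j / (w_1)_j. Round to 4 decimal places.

B = C − 3I has rows (3, 0); (0, 0)
w1 = Bv₀ = (3, 0)
w2 = Bw1 = (9, 0)
Ratio: 9/3 = 3.0000

3.0000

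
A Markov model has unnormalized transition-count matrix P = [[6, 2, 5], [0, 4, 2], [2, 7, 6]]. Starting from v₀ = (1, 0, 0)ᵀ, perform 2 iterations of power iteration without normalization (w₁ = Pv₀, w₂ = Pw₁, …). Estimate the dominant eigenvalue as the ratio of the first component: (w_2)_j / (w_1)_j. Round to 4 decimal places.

w1 = Pv₀ = (6·1 + 2·0 + 5·0; 0·1 + 4·0 + 2·0; 2·1 + 7·0 + 6·0) = (6, 0, 2)
w2 = Pw1 = (6·6 + 2·0 + 5·2; 0·6 + 4·0 + 2·2; 2·6 + 7·0 + 6·2) = (46, 4, 24)
Ratio at component: 46 / 6 = 7.6667

λ ≈ 7.6667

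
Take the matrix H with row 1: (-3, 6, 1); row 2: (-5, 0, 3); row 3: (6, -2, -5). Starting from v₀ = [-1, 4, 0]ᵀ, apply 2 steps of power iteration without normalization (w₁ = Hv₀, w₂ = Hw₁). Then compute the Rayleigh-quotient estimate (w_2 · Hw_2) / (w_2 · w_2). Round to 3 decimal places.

w1 = Hv₀ = ((-3)·(-1) + 6·4 + 1·0; (-5)·(-1) + 0·4 + 3·0; 6·(-1) + (-2)·4 + (-5)·0) = (27, 5, -14)
w2 = Hw1 = ((-3)·27 + 6·5 + 1·(-14); (-5)·27 + 0·5 + 3·(-14); 6·27 + (-2)·5 + (-5)·(-14)) = (-65, -177, 222)
Hw2 = (-645, 991, -1146)
w2·Hw2 = (-65)·(-645) + (-177)·991 + 222·(-1146) = -387894; w2·w2 = (-65)·(-65) + (-177)·(-177) + 222·222 = 84838
λ ≈ -387894/84838 = -4.572

-4.572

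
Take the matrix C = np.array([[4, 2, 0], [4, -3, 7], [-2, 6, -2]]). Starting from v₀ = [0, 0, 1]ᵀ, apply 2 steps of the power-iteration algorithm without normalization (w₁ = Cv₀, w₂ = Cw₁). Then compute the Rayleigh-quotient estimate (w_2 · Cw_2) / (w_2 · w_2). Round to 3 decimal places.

λ ≈ -9.127

w1 = Cv₀ = (0, 7, -2)
w2 = Cw1 = (14, -35, 46)
Cw2 = (-14, 483, -330)
w2·Cw2 = 14·(-14) + (-35)·483 + 46·(-330) = -32281; w2·w2 = 14·14 + (-35)·(-35) + 46·46 = 3537
λ ≈ -32281/3537 = -9.127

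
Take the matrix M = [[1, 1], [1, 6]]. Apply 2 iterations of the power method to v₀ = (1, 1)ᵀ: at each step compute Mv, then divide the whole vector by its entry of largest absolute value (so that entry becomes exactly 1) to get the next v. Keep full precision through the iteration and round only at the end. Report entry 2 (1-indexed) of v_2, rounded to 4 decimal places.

Mv0 = (2.00000, 7.00000); divide by 7.00000 → v1 = (0.28571, 1.00000)
Mv1 = (1.28571, 6.28571); divide by 6.28571 → v2 = (0.20455, 1.00000)
Requested entry of v2: 44/44 = 1.0000

1.0000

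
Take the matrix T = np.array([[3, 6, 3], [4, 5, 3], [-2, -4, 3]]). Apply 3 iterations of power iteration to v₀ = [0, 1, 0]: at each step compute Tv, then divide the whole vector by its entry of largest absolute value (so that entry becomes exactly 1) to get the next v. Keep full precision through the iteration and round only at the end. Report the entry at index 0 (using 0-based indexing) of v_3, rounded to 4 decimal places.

-0.5625

Tv0 = (6.00000, 5.00000, -4.00000); divide by 6.00000 → v1 = (1.00000, 0.83333, -0.66667)
Tv1 = (6.00000, 6.16667, -7.33333); divide by -7.33333 → v2 = (-0.81818, -0.84091, 1.00000)
Tv2 = (-4.50000, -4.47727, 8.00000); divide by 8.00000 → v3 = (-0.56250, -0.55966, 1.00000)
Requested entry of v3: 198/-352 = -0.5625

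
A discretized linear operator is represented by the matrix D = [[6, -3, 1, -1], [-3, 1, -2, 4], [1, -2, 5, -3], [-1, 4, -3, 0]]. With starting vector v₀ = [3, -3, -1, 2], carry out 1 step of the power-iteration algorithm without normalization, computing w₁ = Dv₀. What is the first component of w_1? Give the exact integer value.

24

w1 = Dv₀ = (24, -2, -2, -12)
The requested component of w1 is 24.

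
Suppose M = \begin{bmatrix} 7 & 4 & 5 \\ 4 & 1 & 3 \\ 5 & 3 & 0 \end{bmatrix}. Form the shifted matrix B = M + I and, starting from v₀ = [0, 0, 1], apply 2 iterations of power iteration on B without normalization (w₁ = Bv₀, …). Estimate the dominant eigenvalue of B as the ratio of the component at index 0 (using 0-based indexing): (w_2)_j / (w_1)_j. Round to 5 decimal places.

μ ≈ 11.40000

B = M + I has rows (8, 4, 5); (4, 2, 3); (5, 3, 1)
w1 = Bv₀ = (8·0 + 4·0 + 5·1; 4·0 + 2·0 + 3·1; 5·0 + 3·0 + 1·1) = (5, 3, 1)
w2 = Bw1 = (8·5 + 4·3 + 5·1; 4·5 + 2·3 + 3·1; 5·5 + 3·3 + 1·1) = (57, 29, 35)
Ratio: 57/5 = 11.40000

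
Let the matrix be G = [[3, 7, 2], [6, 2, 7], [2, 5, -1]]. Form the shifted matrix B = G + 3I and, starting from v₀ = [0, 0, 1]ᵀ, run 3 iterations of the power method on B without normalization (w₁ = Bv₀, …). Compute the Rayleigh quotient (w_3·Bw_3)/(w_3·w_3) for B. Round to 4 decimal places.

B = G + 3I has rows (6, 7, 2); (6, 5, 7); (2, 5, 2)
w1 = Bv₀ = (6·0 + 7·0 + 2·1; 6·0 + 5·0 + 7·1; 2·0 + 5·0 + 2·1) = (2, 7, 2)
w2 = Bw1 = (6·2 + 7·7 + 2·2; 6·2 + 5·7 + 7·2; 2·2 + 5·7 + 2·2) = (65, 61, 43)
w3 = Bw2 = (903, 996, 521)
Bw3 = (13432, 14045, 7828)
w3·Bw3 = 30196304; w3·w3 = 2078866; μ ≈ 30196304/2078866 = 14.5254

14.5254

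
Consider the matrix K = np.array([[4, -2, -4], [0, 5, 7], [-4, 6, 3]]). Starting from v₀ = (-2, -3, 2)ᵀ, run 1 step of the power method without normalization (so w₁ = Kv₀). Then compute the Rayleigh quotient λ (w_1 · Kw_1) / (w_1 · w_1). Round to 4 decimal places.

λ ≈ 1.4103

w1 = Kv₀ = (4·(-2) + (-2)·(-3) + (-4)·2; 0·(-2) + 5·(-3) + 7·2; (-4)·(-2) + 6·(-3) + 3·2) = (-10, -1, -4)
Kw1 = (-22, -33, 22)
w1·Kw1 = (-10)·(-22) + (-1)·(-33) + (-4)·22 = 165; w1·w1 = (-10)·(-10) + (-1)·(-1) + (-4)·(-4) = 117
λ ≈ 165/117 = 1.4103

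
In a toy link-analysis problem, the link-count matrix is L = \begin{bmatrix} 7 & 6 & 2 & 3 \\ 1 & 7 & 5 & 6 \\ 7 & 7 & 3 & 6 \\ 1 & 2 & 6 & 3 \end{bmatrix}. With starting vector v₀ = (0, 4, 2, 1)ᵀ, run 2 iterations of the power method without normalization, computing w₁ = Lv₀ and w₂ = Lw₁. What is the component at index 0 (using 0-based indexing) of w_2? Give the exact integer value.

630

w1 = Lv₀ = (7·0 + 6·4 + 2·2 + 3·1; 1·0 + 7·4 + 5·2 + 6·1; 7·0 + 7·4 + 3·2 + 6·1; 1·0 + 2·4 + 6·2 + 3·1) = (31, 44, 40, 23)
w2 = Lw1 = (7·31 + 6·44 + 2·40 + 3·23; 1·31 + 7·44 + 5·40 + 6·23; 7·31 + 7·44 + 3·40 + 6·23; 1·31 + 2·44 + 6·40 + 3·23) = (630, 677, 783, 428)
The requested component of w2 is 630.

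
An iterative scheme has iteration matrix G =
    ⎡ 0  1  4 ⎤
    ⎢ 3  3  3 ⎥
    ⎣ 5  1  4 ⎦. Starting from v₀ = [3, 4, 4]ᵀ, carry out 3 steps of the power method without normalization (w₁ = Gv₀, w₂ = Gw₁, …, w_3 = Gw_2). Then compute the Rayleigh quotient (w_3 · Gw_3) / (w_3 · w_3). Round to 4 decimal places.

w1 = Gv₀ = (0·3 + 1·4 + 4·4; 3·3 + 3·4 + 3·4; 5·3 + 1·4 + 4·4) = (20, 33, 35)
w2 = Gw1 = (0·20 + 1·33 + 4·35; 3·20 + 3·33 + 3·35; 5·20 + 1·33 + 4·35) = (173, 264, 273)
w3 = Gw2 = (1356, 2130, 2221)
Gw3 = (11014, 17121, 17794)
w3·Gw3 = 1356·11014 + 2130·17121 + 2221·17794 = 90923188; w3·w3 = 1356·1356 + 2130·2130 + 2221·2221 = 11308477
λ ≈ 90923188/11308477 = 8.0403

8.0403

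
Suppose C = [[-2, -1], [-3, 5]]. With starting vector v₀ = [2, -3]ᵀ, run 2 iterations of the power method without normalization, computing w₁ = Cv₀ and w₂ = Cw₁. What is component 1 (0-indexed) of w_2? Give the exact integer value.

-102

w1 = Cv₀ = ((-2)·2 + (-1)·(-3); (-3)·2 + 5·(-3)) = (-1, -21)
w2 = Cw1 = ((-2)·(-1) + (-1)·(-21); (-3)·(-1) + 5·(-21)) = (23, -102)
The requested component of w2 is -102.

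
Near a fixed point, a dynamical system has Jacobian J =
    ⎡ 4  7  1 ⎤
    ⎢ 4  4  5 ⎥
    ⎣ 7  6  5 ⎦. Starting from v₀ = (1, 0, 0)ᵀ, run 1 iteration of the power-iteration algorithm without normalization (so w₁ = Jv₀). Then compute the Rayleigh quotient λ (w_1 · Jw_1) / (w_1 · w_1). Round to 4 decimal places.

w1 = Jv₀ = (4·1 + 7·0 + 1·0; 4·1 + 4·0 + 5·0; 7·1 + 6·0 + 5·0) = (4, 4, 7)
Jw1 = (51, 67, 87)
w1·Jw1 = 4·51 + 4·67 + 7·87 = 1081; w1·w1 = 4·4 + 4·4 + 7·7 = 81
λ ≈ 1081/81 = 13.3457

13.3457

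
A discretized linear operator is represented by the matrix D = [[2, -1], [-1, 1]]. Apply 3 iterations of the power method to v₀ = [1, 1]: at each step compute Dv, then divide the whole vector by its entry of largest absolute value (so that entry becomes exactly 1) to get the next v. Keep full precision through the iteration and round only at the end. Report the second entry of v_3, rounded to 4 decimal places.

Dv0 = (1.00000, 0.00000); divide by 1.00000 → v1 = (1.00000, 0.00000)
Dv1 = (2.00000, -1.00000); divide by 2.00000 → v2 = (1.00000, -0.50000)
Dv2 = (2.50000, -1.50000); divide by 2.50000 → v3 = (1.00000, -0.60000)
Requested entry of v3: -3/5 = -0.6000

-0.6000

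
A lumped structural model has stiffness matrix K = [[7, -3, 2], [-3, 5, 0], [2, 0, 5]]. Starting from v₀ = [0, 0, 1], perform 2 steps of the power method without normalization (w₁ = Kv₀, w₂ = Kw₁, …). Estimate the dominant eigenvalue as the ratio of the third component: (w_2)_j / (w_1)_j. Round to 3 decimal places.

w1 = Kv₀ = (7·0 + (-3)·0 + 2·1; (-3)·0 + 5·0 + 0·1; 2·0 + 0·0 + 5·1) = (2, 0, 5)
w2 = Kw1 = (7·2 + (-3)·0 + 2·5; (-3)·2 + 5·0 + 0·5; 2·2 + 0·0 + 5·5) = (24, -6, 29)
Ratio at component: 29 / 5 = 5.800

5.800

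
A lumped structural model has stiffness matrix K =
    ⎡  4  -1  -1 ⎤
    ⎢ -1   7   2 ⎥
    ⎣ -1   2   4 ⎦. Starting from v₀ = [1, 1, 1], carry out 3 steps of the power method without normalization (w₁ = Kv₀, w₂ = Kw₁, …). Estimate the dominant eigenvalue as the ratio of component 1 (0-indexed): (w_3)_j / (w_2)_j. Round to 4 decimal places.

w1 = Kv₀ = (2, 8, 5)
w2 = Kw1 = (-5, 64, 34)
w3 = Kw2 = (-118, 521, 269)
Ratio at component: 521 / 64 = 8.1406

λ ≈ 8.1406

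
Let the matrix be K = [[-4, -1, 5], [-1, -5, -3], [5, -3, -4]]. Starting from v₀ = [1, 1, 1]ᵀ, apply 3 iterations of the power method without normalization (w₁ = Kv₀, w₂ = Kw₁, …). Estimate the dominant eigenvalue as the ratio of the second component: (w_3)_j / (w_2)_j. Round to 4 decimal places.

w1 = Kv₀ = (0, -9, -2)
w2 = Kw1 = (-1, 51, 35)
w3 = Kw2 = (128, -359, -298)
Ratio at component: -359 / 51 = -7.0392

λ ≈ -7.0392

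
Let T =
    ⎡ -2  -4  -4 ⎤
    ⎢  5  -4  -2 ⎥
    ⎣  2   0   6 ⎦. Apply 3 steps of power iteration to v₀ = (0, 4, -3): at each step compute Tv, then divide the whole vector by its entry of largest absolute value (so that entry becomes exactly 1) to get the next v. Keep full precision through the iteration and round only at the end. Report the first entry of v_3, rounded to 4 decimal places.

Tv0 = (-4.00000, -10.00000, -18.00000); divide by -18.00000 → v1 = (0.22222, 0.55556, 1.00000)
Tv1 = (-6.66667, -3.11111, 6.44444); divide by -6.66667 → v2 = (1.00000, 0.46667, -0.96667)
Tv2 = (0.00000, 5.06667, -3.80000); divide by 5.06667 → v3 = (0.00000, 1.00000, -0.75000)
Requested entry of v3: 0/608 = 0.0000

0.0000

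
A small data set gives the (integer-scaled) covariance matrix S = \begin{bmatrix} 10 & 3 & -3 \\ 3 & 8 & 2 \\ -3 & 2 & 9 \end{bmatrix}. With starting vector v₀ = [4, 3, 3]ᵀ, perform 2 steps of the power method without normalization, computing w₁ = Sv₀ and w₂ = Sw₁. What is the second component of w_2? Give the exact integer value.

w1 = Sv₀ = (40, 42, 21)
w2 = Sw1 = (463, 498, 153)
The requested component of w2 is 498.

498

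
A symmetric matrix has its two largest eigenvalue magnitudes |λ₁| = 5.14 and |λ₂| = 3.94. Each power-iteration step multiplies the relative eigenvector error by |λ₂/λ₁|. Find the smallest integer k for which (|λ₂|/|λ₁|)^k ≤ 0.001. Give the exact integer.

26

|λ₂/λ₁| = 3.94/5.14 = 0.76654
Need k ≥ ln(0.001) / ln(0.76654) = -6.9078 / -0.2659 ≈ 25.981
Smallest integer k satisfying the bound: 26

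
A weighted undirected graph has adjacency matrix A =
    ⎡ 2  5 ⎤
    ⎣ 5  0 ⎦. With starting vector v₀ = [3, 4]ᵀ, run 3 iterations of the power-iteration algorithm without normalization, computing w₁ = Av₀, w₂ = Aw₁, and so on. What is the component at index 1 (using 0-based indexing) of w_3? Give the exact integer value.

w1 = Av₀ = (2·3 + 5·4; 5·3 + 0·4) = (26, 15)
w2 = Aw1 = (2·26 + 5·15; 5·26 + 0·15) = (127, 130)
w3 = Aw2 = (904, 635)
The requested component of w3 is 635.

635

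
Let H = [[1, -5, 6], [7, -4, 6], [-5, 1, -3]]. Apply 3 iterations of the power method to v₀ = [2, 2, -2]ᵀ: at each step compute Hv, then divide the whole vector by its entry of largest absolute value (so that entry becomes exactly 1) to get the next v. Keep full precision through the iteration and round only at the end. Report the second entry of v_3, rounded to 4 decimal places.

0.8869

Hv0 = (-20.00000, -6.00000, -2.00000); divide by -20.00000 → v1 = (1.00000, 0.30000, 0.10000)
Hv1 = (0.10000, 6.40000, -5.00000); divide by 6.40000 → v2 = (0.01563, 1.00000, -0.78125)
Hv2 = (-9.67188, -8.57813, 3.26563); divide by -9.67188 → v3 = (1.00000, 0.88691, -0.33764)
Requested entry of v3: 1098/1238 = 0.8869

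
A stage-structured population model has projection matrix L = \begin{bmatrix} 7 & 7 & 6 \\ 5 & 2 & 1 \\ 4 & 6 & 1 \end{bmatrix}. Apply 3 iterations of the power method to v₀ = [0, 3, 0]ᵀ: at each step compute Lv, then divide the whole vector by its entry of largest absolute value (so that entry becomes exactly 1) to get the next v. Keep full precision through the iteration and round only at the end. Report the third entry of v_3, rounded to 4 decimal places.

Lv0 = (21.00000, 6.00000, 18.00000); divide by 21.00000 → v1 = (1.00000, 0.28571, 0.85714)
Lv1 = (14.14286, 6.42857, 6.57143); divide by 14.14286 → v2 = (1.00000, 0.45455, 0.46465)
Lv2 = (12.96970, 6.37374, 7.19192); divide by 12.96970 → v3 = (1.00000, 0.49143, 0.55452)
Requested entry of v3: 2136/3852 = 0.5545

0.5545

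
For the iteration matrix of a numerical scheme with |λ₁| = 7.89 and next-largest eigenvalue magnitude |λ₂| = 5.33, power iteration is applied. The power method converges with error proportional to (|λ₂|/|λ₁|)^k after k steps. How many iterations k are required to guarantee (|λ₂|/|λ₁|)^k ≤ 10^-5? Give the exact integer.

|λ₂/λ₁| = 5.33/7.89 = 0.67554
Need k ≥ ln(10^-5) / ln(0.67554) = -11.5129 / -0.3922 ≈ 29.351
Smallest integer k satisfying the bound: 30

30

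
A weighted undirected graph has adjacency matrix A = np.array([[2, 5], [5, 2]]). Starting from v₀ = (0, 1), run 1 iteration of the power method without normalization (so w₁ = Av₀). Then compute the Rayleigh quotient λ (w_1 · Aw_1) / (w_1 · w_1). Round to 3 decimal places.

w1 = Av₀ = (5, 2)
Aw1 = (20, 29)
w1·Aw1 = 5·20 + 2·29 = 158; w1·w1 = 5·5 + 2·2 = 29
λ ≈ 158/29 = 5.448

λ ≈ 5.448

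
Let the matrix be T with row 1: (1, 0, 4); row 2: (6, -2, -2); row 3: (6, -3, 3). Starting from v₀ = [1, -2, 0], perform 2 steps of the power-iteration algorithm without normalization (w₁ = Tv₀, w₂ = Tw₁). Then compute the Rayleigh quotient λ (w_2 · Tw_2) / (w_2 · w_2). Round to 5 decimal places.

λ ≈ -0.76886

w1 = Tv₀ = (1, 10, 12)
w2 = Tw1 = (49, -38, 12)
Tw2 = (97, 346, 444)
w2·Tw2 = 49·97 + (-38)·346 + 12·444 = -3067; w2·w2 = 49·49 + (-38)·(-38) + 12·12 = 3989
λ ≈ -3067/3989 = -0.76886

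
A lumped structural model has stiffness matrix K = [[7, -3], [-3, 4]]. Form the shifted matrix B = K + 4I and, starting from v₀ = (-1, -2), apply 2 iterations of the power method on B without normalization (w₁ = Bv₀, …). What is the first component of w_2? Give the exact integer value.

-16

B = K + 4I has rows (11, -3); (-3, 8)
w1 = Bv₀ = (-5, -13)
w2 = Bw1 = (-16, -89)
Requested component of w2: -16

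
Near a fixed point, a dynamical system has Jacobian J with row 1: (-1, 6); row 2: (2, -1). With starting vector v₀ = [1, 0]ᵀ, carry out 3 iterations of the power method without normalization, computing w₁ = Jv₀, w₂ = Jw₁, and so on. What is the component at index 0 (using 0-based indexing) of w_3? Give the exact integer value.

w1 = Jv₀ = ((-1)·1 + 6·0; 2·1 + (-1)·0) = (-1, 2)
w2 = Jw1 = ((-1)·(-1) + 6·2; 2·(-1) + (-1)·2) = (13, -4)
w3 = Jw2 = (-37, 30)
The requested component of w3 is -37.

-37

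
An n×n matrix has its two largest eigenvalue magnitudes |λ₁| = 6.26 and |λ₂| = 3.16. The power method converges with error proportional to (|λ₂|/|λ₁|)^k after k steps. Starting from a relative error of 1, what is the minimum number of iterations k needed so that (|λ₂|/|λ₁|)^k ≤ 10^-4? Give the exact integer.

14

|λ₂/λ₁| = 3.16/6.26 = 0.50479
Need k ≥ ln(10^-4) / ln(0.50479) = -9.2103 / -0.6836 ≈ 13.473
Smallest integer k satisfying the bound: 14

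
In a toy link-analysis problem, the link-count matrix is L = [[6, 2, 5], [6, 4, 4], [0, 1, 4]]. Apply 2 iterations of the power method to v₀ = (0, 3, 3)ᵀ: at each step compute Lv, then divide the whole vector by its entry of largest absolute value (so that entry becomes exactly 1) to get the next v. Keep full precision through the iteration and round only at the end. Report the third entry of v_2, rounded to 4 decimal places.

0.2979

Lv0 = (21.00000, 24.00000, 15.00000); divide by 24.00000 → v1 = (0.87500, 1.00000, 0.62500)
Lv1 = (10.37500, 11.75000, 3.50000); divide by 11.75000 → v2 = (0.88298, 1.00000, 0.29787)
Requested entry of v2: 84/282 = 0.2979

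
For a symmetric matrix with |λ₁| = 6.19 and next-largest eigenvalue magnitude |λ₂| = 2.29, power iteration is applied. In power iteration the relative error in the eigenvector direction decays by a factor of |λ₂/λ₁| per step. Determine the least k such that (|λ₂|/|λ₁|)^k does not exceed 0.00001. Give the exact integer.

12

|λ₂/λ₁| = 2.29/6.19 = 0.36995
Need k ≥ ln(0.00001) / ln(0.36995) = -11.5129 / -0.9944 ≈ 11.578
Smallest integer k satisfying the bound: 12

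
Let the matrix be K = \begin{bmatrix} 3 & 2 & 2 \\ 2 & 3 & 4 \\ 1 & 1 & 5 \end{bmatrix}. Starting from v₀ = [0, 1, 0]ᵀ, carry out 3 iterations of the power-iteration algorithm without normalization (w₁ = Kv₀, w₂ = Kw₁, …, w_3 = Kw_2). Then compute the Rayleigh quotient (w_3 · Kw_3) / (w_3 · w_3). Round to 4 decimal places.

λ ≈ 7.3537

w1 = Kv₀ = (3·0 + 2·1 + 2·0; 2·0 + 3·1 + 4·0; 1·0 + 1·1 + 5·0) = (2, 3, 1)
w2 = Kw1 = (3·2 + 2·3 + 2·1; 2·2 + 3·3 + 4·1; 1·2 + 1·3 + 5·1) = (14, 17, 10)
w3 = Kw2 = (96, 119, 81)
Kw3 = (688, 873, 620)
w3·Kw3 = 96·688 + 119·873 + 81·620 = 220155; w3·w3 = 96·96 + 119·119 + 81·81 = 29938
λ ≈ 220155/29938 = 7.3537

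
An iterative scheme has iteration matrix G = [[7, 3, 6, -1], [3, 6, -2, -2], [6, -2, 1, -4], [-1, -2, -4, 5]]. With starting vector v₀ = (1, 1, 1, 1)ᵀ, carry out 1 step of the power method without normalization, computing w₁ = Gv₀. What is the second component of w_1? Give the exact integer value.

w1 = Gv₀ = (15, 5, 1, -2)
The requested component of w1 is 5.

5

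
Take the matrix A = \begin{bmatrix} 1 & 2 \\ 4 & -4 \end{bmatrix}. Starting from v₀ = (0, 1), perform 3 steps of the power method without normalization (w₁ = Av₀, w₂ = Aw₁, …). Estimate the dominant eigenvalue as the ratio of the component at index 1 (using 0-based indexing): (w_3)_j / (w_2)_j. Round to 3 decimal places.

w1 = Av₀ = (1·0 + 2·1; 4·0 + (-4)·1) = (2, -4)
w2 = Aw1 = (1·2 + 2·(-4); 4·2 + (-4)·(-4)) = (-6, 24)
w3 = Aw2 = (42, -120)
Ratio at component: -120 / 24 = -5.000

-5.000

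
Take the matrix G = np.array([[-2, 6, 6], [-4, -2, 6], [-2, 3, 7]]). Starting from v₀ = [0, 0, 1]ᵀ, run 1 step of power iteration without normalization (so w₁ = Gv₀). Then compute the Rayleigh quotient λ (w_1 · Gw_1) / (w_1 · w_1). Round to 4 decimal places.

λ ≈ 6.7521

w1 = Gv₀ = ((-2)·0 + 6·0 + 6·1; (-4)·0 + (-2)·0 + 6·1; (-2)·0 + 3·0 + 7·1) = (6, 6, 7)
Gw1 = (66, 6, 55)
w1·Gw1 = 6·66 + 6·6 + 7·55 = 817; w1·w1 = 6·6 + 6·6 + 7·7 = 121
λ ≈ 817/121 = 6.7521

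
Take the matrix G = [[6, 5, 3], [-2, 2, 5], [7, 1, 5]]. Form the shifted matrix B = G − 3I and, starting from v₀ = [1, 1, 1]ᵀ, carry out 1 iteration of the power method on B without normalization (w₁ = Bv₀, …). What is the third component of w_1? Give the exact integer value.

B = G − 3I has rows (3, 5, 3); (-2, -1, 5); (7, 1, 2)
w1 = Bv₀ = (3·1 + 5·1 + 3·1; (-2)·1 + (-1)·1 + 5·1; 7·1 + 1·1 + 2·1) = (11, 2, 10)
Requested component of w1: 10

10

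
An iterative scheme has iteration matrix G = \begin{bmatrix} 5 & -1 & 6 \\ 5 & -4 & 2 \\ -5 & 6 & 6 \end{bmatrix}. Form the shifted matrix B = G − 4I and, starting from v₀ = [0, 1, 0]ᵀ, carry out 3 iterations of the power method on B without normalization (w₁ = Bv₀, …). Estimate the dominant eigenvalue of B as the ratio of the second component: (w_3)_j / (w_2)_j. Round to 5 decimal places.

B = G − 4I has rows (1, -1, 6); (5, -8, 2); (-5, 6, 2)
w1 = Bv₀ = (1·0 + (-1)·1 + 6·0; 5·0 + (-8)·1 + 2·0; (-5)·0 + 6·1 + 2·0) = (-1, -8, 6)
w2 = Bw1 = (1·(-1) + (-1)·(-8) + 6·6; 5·(-1) + (-8)·(-8) + 2·6; (-5)·(-1) + 6·(-8) + 2·6) = (43, 71, -31)
w3 = Bw2 = (-214, -415, 149)
Ratio: -415/71 = -5.84507

-5.84507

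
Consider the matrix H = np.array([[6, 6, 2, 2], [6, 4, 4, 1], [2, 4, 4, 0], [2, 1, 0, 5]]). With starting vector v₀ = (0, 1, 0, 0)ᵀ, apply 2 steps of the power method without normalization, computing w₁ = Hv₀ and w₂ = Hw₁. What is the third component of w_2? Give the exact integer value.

w1 = Hv₀ = (6, 4, 4, 1)
w2 = Hw1 = (70, 69, 44, 21)
The requested component of w2 is 44.

44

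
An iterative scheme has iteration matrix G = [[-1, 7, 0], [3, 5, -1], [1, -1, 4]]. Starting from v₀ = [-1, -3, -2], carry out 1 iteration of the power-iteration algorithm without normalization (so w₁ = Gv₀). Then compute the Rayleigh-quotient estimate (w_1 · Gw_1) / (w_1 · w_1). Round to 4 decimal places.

6.0000

w1 = Gv₀ = (-20, -16, -6)
Gw1 = (-92, -134, -28)
w1·Gw1 = (-20)·(-92) + (-16)·(-134) + (-6)·(-28) = 4152; w1·w1 = (-20)·(-20) + (-16)·(-16) + (-6)·(-6) = 692
λ ≈ 4152/692 = 6.0000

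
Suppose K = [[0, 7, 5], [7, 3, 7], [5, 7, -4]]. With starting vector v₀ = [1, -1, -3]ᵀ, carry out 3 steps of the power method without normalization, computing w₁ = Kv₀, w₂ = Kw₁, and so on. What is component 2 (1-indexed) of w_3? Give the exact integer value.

-2771

w1 = Kv₀ = (0·1 + 7·(-1) + 5·(-3); 7·1 + 3·(-1) + 7·(-3); 5·1 + 7·(-1) + (-4)·(-3)) = (-22, -17, 10)
w2 = Kw1 = (0·(-22) + 7·(-17) + 5·10; 7·(-22) + 3·(-17) + 7·10; 5·(-22) + 7·(-17) + (-4)·10) = (-69, -135, -269)
w3 = Kw2 = (-2290, -2771, -214)
The requested component of w3 is -2771.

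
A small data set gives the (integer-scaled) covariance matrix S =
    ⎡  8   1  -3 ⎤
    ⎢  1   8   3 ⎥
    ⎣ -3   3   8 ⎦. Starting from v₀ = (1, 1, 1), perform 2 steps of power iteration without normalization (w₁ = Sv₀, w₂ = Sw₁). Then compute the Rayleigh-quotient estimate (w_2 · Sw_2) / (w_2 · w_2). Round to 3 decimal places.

w1 = Sv₀ = (6, 12, 8)
w2 = Sw1 = (36, 126, 82)
Sw2 = (168, 1290, 926)
w2·Sw2 = 36·168 + 126·1290 + 82·926 = 244520; w2·w2 = 36·36 + 126·126 + 82·82 = 23896
λ ≈ 244520/23896 = 10.233

λ ≈ 10.233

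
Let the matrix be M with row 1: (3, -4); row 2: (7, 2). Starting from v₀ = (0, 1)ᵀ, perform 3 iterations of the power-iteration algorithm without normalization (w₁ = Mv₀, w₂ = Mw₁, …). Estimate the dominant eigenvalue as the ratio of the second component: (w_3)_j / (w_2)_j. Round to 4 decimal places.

w1 = Mv₀ = (-4, 2)
w2 = Mw1 = (-20, -24)
w3 = Mw2 = (36, -188)
Ratio at component: -188 / -24 = 7.8333

7.8333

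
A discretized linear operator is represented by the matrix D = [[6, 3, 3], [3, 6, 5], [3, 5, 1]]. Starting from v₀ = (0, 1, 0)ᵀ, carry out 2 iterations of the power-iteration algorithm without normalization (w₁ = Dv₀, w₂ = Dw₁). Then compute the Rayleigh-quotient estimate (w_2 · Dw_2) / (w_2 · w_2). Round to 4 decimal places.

λ ≈ 11.9345

w1 = Dv₀ = (6·0 + 3·1 + 3·0; 3·0 + 6·1 + 5·0; 3·0 + 5·1 + 1·0) = (3, 6, 5)
w2 = Dw1 = (6·3 + 3·6 + 3·5; 3·3 + 6·6 + 5·5; 3·3 + 5·6 + 1·5) = (51, 70, 44)
Dw2 = (648, 793, 547)
w2·Dw2 = 51·648 + 70·793 + 44·547 = 112626; w2·w2 = 51·51 + 70·70 + 44·44 = 9437
λ ≈ 112626/9437 = 11.9345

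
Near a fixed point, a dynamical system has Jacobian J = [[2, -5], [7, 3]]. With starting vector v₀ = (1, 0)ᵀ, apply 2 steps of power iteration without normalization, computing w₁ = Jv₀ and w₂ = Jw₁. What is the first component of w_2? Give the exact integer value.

-31

w1 = Jv₀ = (2, 7)
w2 = Jw1 = (-31, 35)
The requested component of w2 is -31.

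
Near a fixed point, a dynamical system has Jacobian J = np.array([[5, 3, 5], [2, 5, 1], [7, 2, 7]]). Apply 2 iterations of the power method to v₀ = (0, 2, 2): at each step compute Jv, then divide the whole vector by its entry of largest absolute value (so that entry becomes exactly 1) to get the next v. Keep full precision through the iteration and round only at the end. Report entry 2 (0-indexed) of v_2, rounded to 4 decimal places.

1.0000

Jv0 = (16.00000, 12.00000, 18.00000); divide by 18.00000 → v1 = (0.88889, 0.66667, 1.00000)
Jv1 = (11.44444, 6.11111, 14.55556); divide by 14.55556 → v2 = (0.78626, 0.41985, 1.00000)
Requested entry of v2: 262/262 = 1.0000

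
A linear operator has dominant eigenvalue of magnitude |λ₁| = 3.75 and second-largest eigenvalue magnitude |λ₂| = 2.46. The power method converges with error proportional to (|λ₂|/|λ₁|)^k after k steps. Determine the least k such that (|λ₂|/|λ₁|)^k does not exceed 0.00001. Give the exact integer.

28

|λ₂/λ₁| = 2.46/3.75 = 0.65600
Need k ≥ ln(0.00001) / ln(0.65600) = -11.5129 / -0.4216 ≈ 27.308
Smallest integer k satisfying the bound: 28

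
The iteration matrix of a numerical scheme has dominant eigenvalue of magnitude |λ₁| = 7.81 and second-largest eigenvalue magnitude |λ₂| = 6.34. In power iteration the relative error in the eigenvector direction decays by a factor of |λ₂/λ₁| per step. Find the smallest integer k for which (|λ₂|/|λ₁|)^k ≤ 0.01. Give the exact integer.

23

|λ₂/λ₁| = 6.34/7.81 = 0.81178
Need k ≥ ln(0.01) / ln(0.81178) = -4.6052 / -0.2085 ≈ 22.084
Smallest integer k satisfying the bound: 23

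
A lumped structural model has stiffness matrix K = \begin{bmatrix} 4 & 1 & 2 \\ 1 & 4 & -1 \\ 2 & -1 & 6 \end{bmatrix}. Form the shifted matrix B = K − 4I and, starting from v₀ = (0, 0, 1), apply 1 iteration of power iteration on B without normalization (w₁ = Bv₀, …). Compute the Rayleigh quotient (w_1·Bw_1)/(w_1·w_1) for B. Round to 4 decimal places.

2.6667

B = K − 4I has rows (0, 1, 2); (1, 0, -1); (2, -1, 2)
w1 = Bv₀ = (0·0 + 1·0 + 2·1; 1·0 + 0·0 + (-1)·1; 2·0 + (-1)·0 + 2·1) = (2, -1, 2)
Bw1 = (3, 0, 9)
w1·Bw1 = 24; w1·w1 = 9; μ ≈ 24/9 = 2.6667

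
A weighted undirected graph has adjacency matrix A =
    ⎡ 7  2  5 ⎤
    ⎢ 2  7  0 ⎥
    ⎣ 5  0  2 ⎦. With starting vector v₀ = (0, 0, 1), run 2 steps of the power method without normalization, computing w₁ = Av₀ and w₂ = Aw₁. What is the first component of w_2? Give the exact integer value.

w1 = Av₀ = (5, 0, 2)
w2 = Aw1 = (45, 10, 29)
The requested component of w2 is 45.

45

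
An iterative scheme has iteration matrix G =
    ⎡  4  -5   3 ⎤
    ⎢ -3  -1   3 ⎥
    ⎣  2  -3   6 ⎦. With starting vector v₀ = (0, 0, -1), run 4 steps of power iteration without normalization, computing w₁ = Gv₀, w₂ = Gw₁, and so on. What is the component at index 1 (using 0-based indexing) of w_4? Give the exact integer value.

-195

w1 = Gv₀ = (4·0 + (-5)·0 + 3·(-1); (-3)·0 + (-1)·0 + 3·(-1); 2·0 + (-3)·0 + 6·(-1)) = (-3, -3, -6)
w2 = Gw1 = (4·(-3) + (-5)·(-3) + 3·(-6); (-3)·(-3) + (-1)·(-3) + 3·(-6); 2·(-3) + (-3)·(-3) + 6·(-6)) = (-15, -6, -33)
w3 = Gw2 = (-129, -48, -210)
w4 = Gw3 = (-906, -195, -1374)
The requested component of w4 is -195.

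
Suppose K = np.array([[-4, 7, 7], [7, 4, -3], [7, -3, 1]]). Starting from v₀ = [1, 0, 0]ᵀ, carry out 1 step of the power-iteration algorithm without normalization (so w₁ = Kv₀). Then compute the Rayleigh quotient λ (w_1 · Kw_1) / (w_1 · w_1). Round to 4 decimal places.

-7.8684

w1 = Kv₀ = (-4, 7, 7)
Kw1 = (114, -21, -42)
w1·Kw1 = (-4)·114 + 7·(-21) + 7·(-42) = -897; w1·w1 = (-4)·(-4) + 7·7 + 7·7 = 114
λ ≈ -897/114 = -7.8684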